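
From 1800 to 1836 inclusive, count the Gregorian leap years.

Years divisible by 4 in [1800, 1836]: 1800, 1804, 1808, 1812, 1816, 1820, 1824, 1828, 1832, 1836.
Of these, 1800 is divisible by 100 but not 400, so not leap.
Leap years: 10 − 1 = 9.

9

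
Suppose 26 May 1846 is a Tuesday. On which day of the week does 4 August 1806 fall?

Monday

Count forward from the earlier date (August 4, 1806) to the later (May 26, 1846):
From August 4, 1806 to August 4, 1845: 39 years, of which 10 contain a Feb 29 — 29×365 + 10×366 = 14245 days.
August 1845: 31 − 4 = 27 days remain.
Then September (30), October (31), November (30), December (31), January (31), February 1846 (28), March (31), April (30): 30 + 31 + 30 + 31 + 31 + 28 + 31 + 30 = 242 days.
May 1–26, 1846: 26 days.
Residual: 295 days.
Total: 14540 days.
14540 mod 7 = 1, so 1 day before Tuesday is Monday.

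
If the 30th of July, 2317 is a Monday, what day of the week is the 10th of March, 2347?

Day-of-year of July 30, 2317: 211.
Day-of-year of March 10, 2347: 69.
2317 has 365 days, so 365 − 211 = 154 days remain in 2317.
Full years 2318–2346: 22 common + 7 leap = 22×365 + 7×366 = 10592 days.
Total: 154 + 10592 + 69 = 10815 days.
10815 is a multiple of 7, so the 10th of March, 2347 falls on the same weekday: Monday.

Monday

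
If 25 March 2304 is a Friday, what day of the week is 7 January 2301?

Count forward from the earlier date (January 7, 2301) to the later (March 25, 2304):
January 7, 2301 → January 7, 2302: 365 days.
January 7, 2302 → January 7, 2303: 365 days.
January 7, 2303 → January 7, 2304: 365 days.
January 2304: 31 − 7 = 24 days remain.
Then February 2304 (29): 29 days.
March 1–25, 2304: 25 days.
Residual: 78 days.
Total: 1173 days.
1173 mod 7 = 4, so 4 days before Friday is Monday.

Monday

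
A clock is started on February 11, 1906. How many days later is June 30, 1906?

February 1906: 28 − 11 = 17 days remain (1906 is not a leap year, so February has 28 days).
Then March (31), April (30), May (31): 31 + 30 + 31 = 92 days.
June 1–30, 1906: 30 days.
Total: 17 + 92 + 30 = 139 days.

139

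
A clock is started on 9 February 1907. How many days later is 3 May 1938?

Day-of-year of February 9, 1907: 40.
Day-of-year of May 3, 1938: 123.
1907 has 365 days, so 365 − 40 = 325 days remain in 1907.
Full years 1908–1937: 22 common + 8 leap = 22×365 + 8×366 = 10958 days.
Total: 325 + 10958 + 123 = 11406 days.

11406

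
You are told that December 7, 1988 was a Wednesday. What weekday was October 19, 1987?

Count forward from the earlier date (October 19, 1987) to the later (December 7, 1988):
October 19, 1987 → October 19, 1988: 366 days (1988 is a leap year).
October 1988: 31 − 19 = 12 days remain.
Then November (30): 30 days.
December 1–7, 1988: 7 days.
Residual: 49 days.
Total: 415 days.
415 mod 7 = 2, so 2 days before Wednesday is Monday.

Monday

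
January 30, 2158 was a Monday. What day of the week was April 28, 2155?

Count forward from the earlier date (April 28, 2155) to the later (January 30, 2158):
April 28, 2155 → April 28, 2156: 366 days (2156 is a leap year).
April 28, 2156 → April 28, 2157: 365 days.
April 2157: 30 − 28 = 2 days remain.
Then May (31), June (30), July (31), August (31), September (30), October (31), November (30), December (31): 31 + 30 + 31 + 31 + 30 + 31 + 30 + 31 = 245 days.
January 1–30, 2158: 30 days.
Residual: 277 days.
Total: 1008 days.
1008 is a multiple of 7, so April 28, 2155 falls on the same weekday: Monday.

Monday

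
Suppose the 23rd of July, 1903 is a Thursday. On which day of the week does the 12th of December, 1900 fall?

Count forward from the earlier date (December 12, 1900) to the later (July 23, 1903):
December 12, 1900 → December 12, 1901: 365 days.
December 12, 1901 → December 12, 1902: 365 days.
December 1902: 31 − 12 = 19 days remain.
Then January (31), February 1903 (28), March (31), April (30), May (31), June (30): 31 + 28 + 31 + 30 + 31 + 30 = 181 days.
July 1–23, 1903: 23 days.
Residual: 223 days.
Total: 953 days.
953 mod 7 = 1, so 1 day before Thursday is Wednesday.

Wednesday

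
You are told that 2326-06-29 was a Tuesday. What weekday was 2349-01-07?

Day-of-year of June 29, 2326: 180.
Day-of-year of January 7, 2349: 7.
2326 has 365 days, so 365 − 180 = 185 days remain in 2326.
Full years 2327–2348: 16 common + 6 leap = 16×365 + 6×366 = 8036 days.
Total: 185 + 8036 + 7 = 8228 days.
8228 mod 7 = 3, so 3 days after Tuesday is Friday.

Friday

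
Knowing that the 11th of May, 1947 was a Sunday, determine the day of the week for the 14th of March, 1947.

Friday

Count forward from the earlier date (March 14, 1947) to the later (May 11, 1947):
March 1947: 31 − 14 = 17 days remain.
Then April (30): 30 days.
May 1–11, 1947: 11 days.
Total: 17 + 30 + 11 = 58 days.
58 mod 7 = 2, so 2 days before Sunday is Friday.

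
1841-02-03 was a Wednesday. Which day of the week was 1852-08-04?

Wednesday

From February 3, 1841 to February 3, 1852: 11 years, of which 2 contain a Feb 29 — 9×365 + 2×366 = 4017 days.
February 1852: 29 − 3 = 26 days remain (1852 is a leap year, so February has 29 days).
Then March (31), April (30), May (31), June (30), July (31): 31 + 30 + 31 + 30 + 31 = 153 days.
August 1–4, 1852: 4 days.
Residual: 183 days.
Total: 4200 days.
4200 is a multiple of 7, so 1852-08-04 falls on the same weekday: Wednesday.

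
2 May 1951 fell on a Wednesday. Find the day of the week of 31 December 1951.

Monday

May 1951: 31 − 2 = 29 days remain.
Then June (30), July (31), August (31), September (30), October (31), November (30): 30 + 31 + 31 + 30 + 31 + 30 = 183 days.
December 1–31, 1951: 31 days.
Total: 29 + 183 + 31 = 243 days.
243 mod 7 = 5, so 5 days after Wednesday is Monday.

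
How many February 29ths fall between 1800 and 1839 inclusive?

Years divisible by 4 in [1800, 1839]: 1800, 1804, 1808, 1812, 1816, 1820, 1824, 1828, 1832, 1836.
Of these, 1800 is divisible by 100 but not 400, so not leap.
Leap years: 10 − 1 = 9.

9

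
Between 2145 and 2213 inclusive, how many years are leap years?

16

Years divisible by 4: 2148, 2152, …, 2212 — 17 in all.
Of these, 2200 is divisible by 100 but not 400, so not leap.
Leap years: 17 − 1 = 16.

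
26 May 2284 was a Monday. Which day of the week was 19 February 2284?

Count forward from the earlier date (February 19, 2284) to the later (May 26, 2284):
February 2284: 29 − 19 = 10 days remain (2284 is a leap year, so February has 29 days).
Then March (31), April (30): 31 + 30 = 61 days.
May 1–26, 2284: 26 days.
Total: 10 + 61 + 26 = 97 days.
97 mod 7 = 6, so 6 days before Monday is Tuesday.

Tuesday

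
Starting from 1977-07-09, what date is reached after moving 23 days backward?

1977-06-16

Count 23 days before July 9, 1977:
June 1977: 30 − 16 = 14 days remain.
July 1–9, 1977: 9 days.
Total: 14 + 9 = 23 days.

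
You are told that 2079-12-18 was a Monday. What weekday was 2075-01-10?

Count forward from the earlier date (January 10, 2075) to the later (December 18, 2079):
January 10, 2075 → January 10, 2076: 365 days.
January 10, 2076 → January 10, 2077: 366 days (2076 is a leap year).
January 10, 2077 → January 10, 2078: 365 days.
January 10, 2078 → January 10, 2079: 365 days.
January 2079: 31 − 10 = 21 days remain.
Then 10 full months totalling 303 days.
December 1–18, 2079: 18 days.
Residual: 342 days.
Total: 1803 days.
1803 mod 7 = 4, so 4 days before Monday is Thursday.

Thursday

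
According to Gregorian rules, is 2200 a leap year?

2200 is not a leap year (divisible by 100 but not 400).

No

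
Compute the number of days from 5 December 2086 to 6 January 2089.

Day-of-year of December 5, 2086: 339.
Day-of-year of January 6, 2089: 6.
2086 has 365 days, so 365 − 339 = 26 days remain in 2086.
Full years: 2087: 365; 2088: 366. Sum = 731.
Total: 26 + 731 + 6 = 763 days.

763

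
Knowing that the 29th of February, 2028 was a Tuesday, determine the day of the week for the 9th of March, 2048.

February 2028: 29 − 29 = 0 days remain (2028 is a leap year, so February has 29 days).
Then 240 full months totalling 7305 days.
March 1–9, 2048: 9 days.
Residual: 7314 days.
Total: 7314 days.
7314 mod 7 = 6, so 6 days after Tuesday is Monday.

Monday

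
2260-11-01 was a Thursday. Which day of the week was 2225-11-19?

Count forward from the earlier date (November 19, 2225) to the later (November 1, 2260):
Day-of-year of November 19, 2225: 323.
Day-of-year of November 1, 2260: 306.
2225 has 365 days, so 365 − 323 = 42 days remain in 2225.
Full years 2226–2259: 26 common + 8 leap = 26×365 + 8×366 = 12418 days.
Total: 42 + 12418 + 306 = 12766 days.
12766 mod 7 = 5, so 5 days before Thursday is Saturday.

Saturday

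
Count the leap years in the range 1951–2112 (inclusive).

40

Years divisible by 4: 1952, 1956, …, 2112 — 41 in all.
Of these, 2100 is divisible by 100 but not 400, so not leap.
2000 is divisible by 400, so still leap.
Leap years: 41 − 1 = 40.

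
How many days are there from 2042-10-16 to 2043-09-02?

321

Day-of-year of October 16, 2042: 289.
Day-of-year of September 2, 2043: 245.
2042 has 365 days, so 365 − 289 = 76 days remain in 2042.
Total: 76 + 245 = 321 days.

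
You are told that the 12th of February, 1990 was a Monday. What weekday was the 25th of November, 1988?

Friday

Count forward from the earlier date (November 25, 1988) to the later (February 12, 1990):
November 25, 1988 → November 25, 1989: 365 days.
November 1989: 30 − 25 = 5 days remain.
Then December (31), January (31): 31 + 31 = 62 days.
February 1–12, 1990: 12 days (1990 is not a leap year).
Residual: 79 days.
Total: 444 days.
444 mod 7 = 3, so 3 days before Monday is Friday.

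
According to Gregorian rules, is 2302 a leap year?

No

2302 is not a leap year.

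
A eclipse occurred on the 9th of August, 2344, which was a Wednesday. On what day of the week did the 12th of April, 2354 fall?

From August 9, 2344 to August 9, 2353: 9 years, of which 2 contain a Feb 29 — 7×365 + 2×366 = 3287 days.
August 2353: 31 − 9 = 22 days remain.
Then September (30), October (31), November (30), December (31), January (31), February 2354 (28), March (31): 30 + 31 + 30 + 31 + 31 + 28 + 31 = 212 days.
April 1–12, 2354: 12 days.
Residual: 246 days.
Total: 3533 days.
3533 mod 7 = 5, so 5 days after Wednesday is Monday.

Monday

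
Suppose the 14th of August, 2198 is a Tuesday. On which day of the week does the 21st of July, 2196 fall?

Count forward from the earlier date (July 21, 2196) to the later (August 14, 2198):
July 2196: 31 − 21 = 10 days remain.
Then 24 full months totalling 730 days.
August 1–14, 2198: 14 days.
Total: 10 + 730 + 14 = 754 days.
754 mod 7 = 5, so 5 days before Tuesday is Thursday.

Thursday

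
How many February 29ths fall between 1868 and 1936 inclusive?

17

Years divisible by 4: 1868, 1872, …, 1936 — 18 in all.
Of these, 1900 is divisible by 100 but not 400, so not leap.
Leap years: 18 − 1 = 17.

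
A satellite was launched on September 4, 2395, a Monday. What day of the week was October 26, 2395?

September 2395: 30 − 4 = 26 days remain.
October 1–26, 2395: 26 days.
Total: 26 + 26 = 52 days.
52 mod 7 = 3, so 3 days after Monday is Thursday.

Thursday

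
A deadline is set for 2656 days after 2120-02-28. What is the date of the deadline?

2127-06-07

Count 2656 days after February 28, 2120:
From February 28, 2120 to February 28, 2127: 7 years, of which 2 contain a Feb 29 — 5×365 + 2×366 = 2557 days.
February 2127: 28 − 28 = 0 days remain (2127 is not a leap year, so February has 28 days).
Then March (31), April (30), May (31): 31 + 30 + 31 = 92 days.
June 1–7, 2127: 7 days.
Residual: 99 days.
Total: 2656 days.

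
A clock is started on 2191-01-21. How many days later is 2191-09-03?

225

January 2191: 31 − 21 = 10 days remain.
Then February 2191 (28), March (31), April (30), May (31), June (30), July (31), August (31): 28 + 31 + 30 + 31 + 30 + 31 + 31 = 212 days.
September 1–3, 2191: 3 days.
Total: 10 + 212 + 3 = 225 days.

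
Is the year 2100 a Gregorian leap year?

2100 is not a leap year (divisible by 100 but not 400).

No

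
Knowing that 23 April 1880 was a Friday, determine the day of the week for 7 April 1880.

Count forward from the earlier date (April 7, 1880) to the later (April 23, 1880):
Within April 1880: 23 − 7 = 16 days.
16 mod 7 = 2, so 2 days before Friday is Wednesday.

Wednesday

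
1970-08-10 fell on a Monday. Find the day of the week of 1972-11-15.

Wednesday

Day-of-year of August 10, 1970: 222.
Day-of-year of November 15, 1972: 320.
1970 has 365 days, so 365 − 222 = 143 days remain in 1970.
Full years: 1971: 365. Sum = 365.
Total: 143 + 365 + 320 = 828 days.
828 mod 7 = 2, so 2 days after Monday is Wednesday.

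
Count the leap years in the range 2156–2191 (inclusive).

Years divisible by 4 in [2156, 2191]: 2156, 2160, 2164, 2168, 2172, 2176, 2180, 2184, 2188.
No century exceptions apply. Count: 9.

9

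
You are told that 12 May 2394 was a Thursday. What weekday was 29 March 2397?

Saturday

Day-of-year of May 12, 2394: 132.
Day-of-year of March 29, 2397: 88.
2394 has 365 days, so 365 − 132 = 233 days remain in 2394.
Full years: 2395: 365; 2396: 366. Sum = 731.
Total: 233 + 731 + 88 = 1052 days.
1052 mod 7 = 2, so 2 days after Thursday is Saturday.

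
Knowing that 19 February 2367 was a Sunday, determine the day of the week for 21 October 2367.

February 2367: 28 − 19 = 9 days remain (2367 is not a leap year, so February has 28 days).
Then March (31), April (30), May (31), June (30), July (31), August (31), September (30): 31 + 30 + 31 + 30 + 31 + 31 + 30 = 214 days.
October 1–21, 2367: 21 days.
Total: 9 + 214 + 21 = 244 days.
244 mod 7 = 6, so 6 days after Sunday is Saturday.

Saturday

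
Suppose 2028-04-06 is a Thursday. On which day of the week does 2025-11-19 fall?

Wednesday

Count forward from the earlier date (November 19, 2025) to the later (April 6, 2028):
November 19, 2025 → November 19, 2026: 365 days.
November 19, 2026 → November 19, 2027: 365 days.
November 2027: 30 − 19 = 11 days remain.
Then December (31), January (31), February 2028 (29), March (31): 31 + 31 + 29 + 31 = 122 days.
April 1–6, 2028: 6 days.
Residual: 139 days.
Total: 869 days.
869 mod 7 = 1, so 1 day before Thursday is Wednesday.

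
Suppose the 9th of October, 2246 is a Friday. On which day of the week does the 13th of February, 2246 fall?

Count forward from the earlier date (February 13, 2246) to the later (October 9, 2246):
February 2246: 28 − 13 = 15 days remain (2246 is not a leap year, so February has 28 days).
Then March (31), April (30), May (31), June (30), July (31), August (31), September (30): 31 + 30 + 31 + 30 + 31 + 31 + 30 = 214 days.
October 1–9, 2246: 9 days.
Total: 15 + 214 + 9 = 238 days.
238 is a multiple of 7, so the 13th of February, 2246 falls on the same weekday: Friday.

Friday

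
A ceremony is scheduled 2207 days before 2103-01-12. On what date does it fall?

2096-12-26

Count 2207 days before January 12, 2103:
December 26, 2096 → December 26, 2097: 365 days.
December 26, 2097 → December 26, 2098: 365 days.
December 26, 2098 → December 26, 2099: 365 days.
December 26, 2099 → December 26, 2100: 365 days (2100 is not a leap year (divisible by 100 but not 400)).
December 26, 2100 → December 26, 2101: 365 days.
December 26, 2101 → December 26, 2102: 365 days.
December 2102: 31 − 26 = 5 days remain.
January 1–12, 2103: 12 days.
Residual: 17 days.
Total: 2207 days.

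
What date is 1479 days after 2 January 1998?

20 January 2002

Count 1479 days after January 2, 1998:
January 2, 1998 → January 2, 1999: 365 days.
January 2, 1999 → January 2, 2000: 365 days.
January 2, 2000 → January 2, 2001: 366 days (2000 is a leap year (divisible by 400)).
January 2, 2001 → January 2, 2002: 365 days.
Within January 2002: 20 − 2 = 18 days.
Total: 1479 days.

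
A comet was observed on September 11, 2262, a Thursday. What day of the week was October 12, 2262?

Sunday

September 2262: 30 − 11 = 19 days remain.
October 1–12, 2262: 12 days.
Total: 19 + 12 = 31 days.
31 mod 7 = 3, so 3 days after Thursday is Sunday.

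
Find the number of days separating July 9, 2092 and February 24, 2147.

19952

From July 9, 2092 to July 9, 2146: 54 years, of which 12 contain a Feb 29 — 42×365 + 12×366 = 19722 days.
(2100 is not a leap year (divisible by 100 but not 400).)
July 2146: 31 − 9 = 22 days remain.
Then August (31), September (30), October (31), November (30), December (31), January (31): 31 + 30 + 31 + 30 + 31 + 31 = 184 days.
February 1–24, 2147: 24 days (2147 is not a leap year).
Residual: 230 days.
Total: 19952 days.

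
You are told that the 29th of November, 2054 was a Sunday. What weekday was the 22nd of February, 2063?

From November 29, 2054 to November 29, 2062: 8 years, of which 2 contain a Feb 29 — 6×365 + 2×366 = 2922 days.
November 2062: 30 − 29 = 1 day remains.
Then December (31), January (31): 31 + 31 = 62 days.
February 1–22, 2063: 22 days (2063 is not a leap year).
Residual: 85 days.
Total: 3007 days.
3007 mod 7 = 4, so 4 days after Sunday is Thursday.

Thursday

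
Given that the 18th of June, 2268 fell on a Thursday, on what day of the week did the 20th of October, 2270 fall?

June 18, 2268 → June 18, 2269: 365 days.
June 18, 2269 → June 18, 2270: 365 days.
June 2270: 30 − 18 = 12 days remain.
Then July (31), August (31), September (30): 31 + 31 + 30 = 92 days.
October 1–20, 2270: 20 days.
Residual: 124 days.
Total: 854 days.
854 is a multiple of 7, so the 20th of October, 2270 falls on the same weekday: Thursday.

Thursday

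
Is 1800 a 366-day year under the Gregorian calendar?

1800 is not a leap year (divisible by 100 but not 400).

No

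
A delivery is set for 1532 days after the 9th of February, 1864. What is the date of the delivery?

the 20th of April, 1868

Count 1532 days after February 9, 1864:
Day-of-year of February 9, 1864: 40.
Day-of-year of April 20, 1868: 111.
1864 has 366 days, so 366 − 40 = 326 days remain in 1864.
Full years: 1865: 365; 1866: 365; 1867: 365. Sum = 1095.
Total: 326 + 1095 + 111 = 1532 days.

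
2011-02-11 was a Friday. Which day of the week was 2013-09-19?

Thursday

February 11, 2011 → February 11, 2012: 365 days.
February 11, 2012 → February 11, 2013: 366 days (2012 is a leap year).
February 2013: 28 − 11 = 17 days remain (2013 is not a leap year, so February has 28 days).
Then March (31), April (30), May (31), June (30), July (31), August (31): 31 + 30 + 31 + 30 + 31 + 31 = 184 days.
September 1–19, 2013: 19 days.
Residual: 220 days.
Total: 951 days.
951 mod 7 = 6, so 6 days after Friday is Thursday.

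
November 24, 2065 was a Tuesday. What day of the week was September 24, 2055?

Count forward from the earlier date (September 24, 2055) to the later (November 24, 2065):
From September 24, 2055 to September 24, 2065: 10 years, of which 3 contain a Feb 29 — 7×365 + 3×366 = 3653 days.
September 2065: 30 − 24 = 6 days remain.
Then October (31): 31 days.
November 1–24, 2065: 24 days.
Residual: 61 days.
Total: 3714 days.
3714 mod 7 = 4, so 4 days before Tuesday is Friday.

Friday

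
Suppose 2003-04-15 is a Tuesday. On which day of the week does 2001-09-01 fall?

Saturday

Count forward from the earlier date (September 1, 2001) to the later (April 15, 2003):
Day-of-year of September 1, 2001: 244.
Day-of-year of April 15, 2003: 105.
2001 has 365 days, so 365 − 244 = 121 days remain in 2001.
Full years: 2002: 365. Sum = 365.
Total: 121 + 365 + 105 = 591 days.
591 mod 7 = 3, so 3 days before Tuesday is Saturday.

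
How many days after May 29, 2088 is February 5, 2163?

Day-of-year of May 29, 2088: 150.
Day-of-year of February 5, 2163: 36.
2088 has 366 days, so 366 − 150 = 216 days remain in 2088.
Full years 2089–2162: 57 common + 17 leap = 57×365 + 17×366 = 27027 days.
Total: 216 + 27027 + 36 = 27279 days.

27279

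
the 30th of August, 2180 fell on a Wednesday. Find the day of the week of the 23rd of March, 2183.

Sunday

August 30, 2180 → August 30, 2181: 365 days.
August 30, 2181 → August 30, 2182: 365 days.
August 2182: 31 − 30 = 1 day remains.
Then September (30), October (31), November (30), December (31), January (31), February 2183 (28): 30 + 31 + 30 + 31 + 31 + 28 = 181 days.
March 1–23, 2183: 23 days.
Residual: 205 days.
Total: 935 days.
935 mod 7 = 4, so 4 days after Wednesday is Sunday.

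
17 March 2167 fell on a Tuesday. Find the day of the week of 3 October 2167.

Saturday

March 2167: 31 − 17 = 14 days remain.
Then April (30), May (31), June (30), July (31), August (31), September (30): 30 + 31 + 30 + 31 + 31 + 30 = 183 days.
October 1–3, 2167: 3 days.
Total: 14 + 183 + 3 = 200 days.
200 mod 7 = 4, so 4 days after Tuesday is Saturday.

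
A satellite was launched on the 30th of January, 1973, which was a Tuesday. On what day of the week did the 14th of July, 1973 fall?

Saturday

January 1973: 31 − 30 = 1 day remains.
Then February 1973 (28), March (31), April (30), May (31), June (30): 28 + 31 + 30 + 31 + 30 = 150 days.
July 1–14, 1973: 14 days.
Total: 1 + 150 + 14 = 165 days.
165 mod 7 = 4, so 4 days after Tuesday is Saturday.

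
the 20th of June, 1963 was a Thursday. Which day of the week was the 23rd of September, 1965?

June 20, 1963 → June 20, 1964: 366 days (1964 is a leap year).
June 20, 1964 → June 20, 1965: 365 days.
June 1965: 30 − 20 = 10 days remain.
Then July (31), August (31): 31 + 31 = 62 days.
September 1–23, 1965: 23 days.
Residual: 95 days.
Total: 826 days.
826 is a multiple of 7, so the 23rd of September, 1965 falls on the same weekday: Thursday.

Thursday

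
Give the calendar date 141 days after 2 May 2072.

20 September 2072

Count 141 days after May 2, 2072:
May 2072: 31 − 2 = 29 days remain.
Then June (30), July (31), August (31): 30 + 31 + 31 = 92 days.
September 1–20, 2072: 20 days.
Total: 29 + 92 + 20 = 141 days.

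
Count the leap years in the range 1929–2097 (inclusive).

42

Years divisible by 4: 1932, 1936, …, 2096 — 42 in all.
2000 is divisible by 400, so still leap.
No century exceptions apply. Count: 42.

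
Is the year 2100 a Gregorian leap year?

2100 is not a leap year (divisible by 100 but not 400).

No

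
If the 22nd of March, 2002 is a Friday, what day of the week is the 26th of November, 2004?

Day-of-year of March 22, 2002: 81.
Day-of-year of November 26, 2004: 331.
2002 has 365 days, so 365 − 81 = 284 days remain in 2002.
Full years: 2003: 365. Sum = 365.
Total: 284 + 365 + 331 = 980 days.
980 is a multiple of 7, so the 26th of November, 2004 falls on the same weekday: Friday.

Friday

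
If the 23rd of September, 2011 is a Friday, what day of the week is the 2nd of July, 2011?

Count forward from the earlier date (July 2, 2011) to the later (September 23, 2011):
July 2011: 31 − 2 = 29 days remain.
Then August (31): 31 days.
September 1–23, 2011: 23 days.
Total: 29 + 31 + 23 = 83 days.
83 mod 7 = 6, so 6 days before Friday is Saturday.

Saturday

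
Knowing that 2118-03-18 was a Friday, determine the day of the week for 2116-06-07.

Count forward from the earlier date (June 7, 2116) to the later (March 18, 2118):
Day-of-year of June 7, 2116: 159.
Day-of-year of March 18, 2118: 77.
2116 has 366 days, so 366 − 159 = 207 days remain in 2116.
Full years: 2117: 365. Sum = 365.
Total: 207 + 365 + 77 = 649 days.
649 mod 7 = 5, so 5 days before Friday is Sunday.

Sunday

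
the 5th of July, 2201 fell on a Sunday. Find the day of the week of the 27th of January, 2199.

Count forward from the earlier date (January 27, 2199) to the later (July 5, 2201):
Day-of-year of January 27, 2199: 27.
Day-of-year of July 5, 2201: 186.
2199 has 365 days, so 365 − 27 = 338 days remain in 2199.
Full years: 2200: 365. Sum = 365.
Total: 338 + 365 + 186 = 889 days.
889 is a multiple of 7, so the 27th of January, 2199 falls on the same weekday: Sunday.

Sunday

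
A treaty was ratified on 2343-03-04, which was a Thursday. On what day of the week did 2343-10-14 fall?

Thursday

March 2343: 31 − 4 = 27 days remain.
Then April (30), May (31), June (30), July (31), August (31), September (30): 30 + 31 + 30 + 31 + 31 + 30 = 183 days.
October 1–14, 2343: 14 days.
Total: 27 + 183 + 14 = 224 days.
224 is a multiple of 7, so 2343-10-14 falls on the same weekday: Thursday.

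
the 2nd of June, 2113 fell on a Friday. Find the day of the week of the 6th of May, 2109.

Count forward from the earlier date (May 6, 2109) to the later (June 2, 2113):
May 6, 2109 → May 6, 2110: 365 days.
May 6, 2110 → May 6, 2111: 365 days.
May 6, 2111 → May 6, 2112: 366 days (2112 is a leap year).
May 6, 2112 → May 6, 2113: 365 days.
May 2113: 31 − 6 = 25 days remain.
June 1–2, 2113: 2 days.
Residual: 27 days.
Total: 1488 days.
1488 mod 7 = 4, so 4 days before Friday is Monday.

Monday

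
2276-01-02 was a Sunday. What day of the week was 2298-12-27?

Tuesday

From January 2, 2276 to January 2, 2298: 22 years, of which 6 contain a Feb 29 — 16×365 + 6×366 = 8036 days.
January 2298: 31 − 2 = 29 days remain.
Then 10 full months totalling 303 days.
December 1–27, 2298: 27 days.
Residual: 359 days.
Total: 8395 days.
8395 mod 7 = 2, so 2 days after Sunday is Tuesday.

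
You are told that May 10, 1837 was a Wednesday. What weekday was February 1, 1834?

Count forward from the earlier date (February 1, 1834) to the later (May 10, 1837):
February 1, 1834 → February 1, 1835: 365 days.
February 1, 1835 → February 1, 1836: 365 days.
February 1, 1836 → February 1, 1837: 366 days (1836 is a leap year).
February 1837: 28 − 1 = 27 days remain (1837 is not a leap year, so February has 28 days).
Then March (31), April (30): 31 + 30 = 61 days.
May 1–10, 1837: 10 days.
Residual: 98 days.
Total: 1194 days.
1194 mod 7 = 4, so 4 days before Wednesday is Saturday.

Saturday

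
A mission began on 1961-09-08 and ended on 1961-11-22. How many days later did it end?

75

September 1961: 30 − 8 = 22 days remain.
Then October (31): 31 days.
November 1–22, 1961: 22 days.
Total: 22 + 31 + 22 = 75 days.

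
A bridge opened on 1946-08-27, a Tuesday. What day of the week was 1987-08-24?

From August 27, 1946 to August 27, 1986: 40 years, of which 10 contain a Feb 29 — 30×365 + 10×366 = 14610 days.
August 1986: 31 − 27 = 4 days remain.
Then 11 full months totalling 334 days.
August 1–24, 1987: 24 days.
Residual: 362 days.
Total: 14972 days.
14972 mod 7 = 6, so 6 days after Tuesday is Monday.

Monday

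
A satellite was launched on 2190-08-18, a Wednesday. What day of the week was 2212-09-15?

Tuesday

From August 18, 2190 to August 18, 2212: 22 years, of which 5 contain a Feb 29 — 17×365 + 5×366 = 8035 days.
(2200 is not a leap year (divisible by 100 but not 400).)
August 2212: 31 − 18 = 13 days remain.
September 1–15, 2212: 15 days.
Residual: 28 days.
Total: 8063 days.
8063 mod 7 = 6, so 6 days after Wednesday is Tuesday.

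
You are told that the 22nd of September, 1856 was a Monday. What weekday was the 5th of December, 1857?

Saturday

September 1856: 30 − 22 = 8 days remain.
Then 14 full months totalling 426 days.
December 1–5, 1857: 5 days.
Total: 8 + 426 + 5 = 439 days.
439 mod 7 = 5, so 5 days after Monday is Saturday.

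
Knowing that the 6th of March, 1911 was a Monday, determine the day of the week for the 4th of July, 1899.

Tuesday

Count forward from the earlier date (July 4, 1899) to the later (March 6, 1911):
From July 4, 1899 to July 4, 1910: 11 years, of which 2 contain a Feb 29 — 9×365 + 2×366 = 4017 days.
(1900 is not a leap year (divisible by 100 but not 400).)
July 1910: 31 − 4 = 27 days remain.
Then August (31), September (30), October (31), November (30), December (31), January (31), February 1911 (28): 31 + 30 + 31 + 30 + 31 + 31 + 28 = 212 days.
March 1–6, 1911: 6 days.
Residual: 245 days.
Total: 4262 days.
4262 mod 7 = 6, so 6 days before Monday is Tuesday.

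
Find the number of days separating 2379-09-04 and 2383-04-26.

1330

Day-of-year of September 4, 2379: 247.
Day-of-year of April 26, 2383: 116.
2379 has 365 days, so 365 − 247 = 118 days remain in 2379.
Full years: 2380: 366; 2381: 365; 2382: 365. Sum = 1096.
Total: 118 + 1096 + 116 = 1330 days.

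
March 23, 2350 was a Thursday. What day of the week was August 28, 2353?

March 23, 2350 → March 23, 2351: 365 days.
March 23, 2351 → March 23, 2352: 366 days (2352 is a leap year).
March 23, 2352 → March 23, 2353: 365 days.
March 2353: 31 − 23 = 8 days remain.
Then April (30), May (31), June (30), July (31): 30 + 31 + 30 + 31 = 122 days.
August 1–28, 2353: 28 days.
Residual: 158 days.
Total: 1254 days.
1254 mod 7 = 1, so 1 day after Thursday is Friday.

Friday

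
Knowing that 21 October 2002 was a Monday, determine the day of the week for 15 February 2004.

October 21, 2002 → October 21, 2003: 365 days.
October 2003: 31 − 21 = 10 days remain.
Then November (30), December (31), January (31): 30 + 31 + 31 = 92 days.
February 1–15, 2004: 15 days (2004 is a leap year).
Residual: 117 days.
Total: 482 days.
482 mod 7 = 6, so 6 days after Monday is Sunday.

Sunday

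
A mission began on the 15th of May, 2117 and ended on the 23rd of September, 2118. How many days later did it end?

May 2117: 31 − 15 = 16 days remain.
Then 15 full months totalling 457 days.
September 1–23, 2118: 23 days.
Total: 16 + 457 + 23 = 496 days.

496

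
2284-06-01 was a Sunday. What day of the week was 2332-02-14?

Sunday

Day-of-year of June 1, 2284: 153.
Day-of-year of February 14, 2332: 45.
2284 has 366 days, so 366 − 153 = 213 days remain in 2284.
Full years 2285–2331: 37 common + 10 leap = 37×365 + 10×366 = 17165 days.
Total: 213 + 17165 + 45 = 17423 days.
17423 is a multiple of 7, so 2332-02-14 falls on the same weekday: Sunday.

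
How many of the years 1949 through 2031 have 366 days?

20

Years divisible by 4: 1952, 1956, …, 2028 — 20 in all.
2000 is divisible by 400, so still leap.
No century exceptions apply. Count: 20.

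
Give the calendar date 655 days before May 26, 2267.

August 9, 2265

Count 655 days before May 26, 2267:
Day-of-year of August 9, 2265: 221.
Day-of-year of May 26, 2267: 146.
2265 has 365 days, so 365 − 221 = 144 days remain in 2265.
Full years: 2266: 365. Sum = 365.
Total: 144 + 365 + 146 = 655 days.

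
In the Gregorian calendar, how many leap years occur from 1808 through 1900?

Years divisible by 4: 1808, 1812, …, 1900 — 24 in all.
Of these, 1900 is divisible by 100 but not 400, so not leap.
Leap years: 24 − 1 = 23.

23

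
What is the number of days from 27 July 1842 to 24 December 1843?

Day-of-year of July 27, 1842: 208.
Day-of-year of December 24, 1843: 358.
1842 has 365 days, so 365 − 208 = 157 days remain in 1842.
Total: 157 + 358 = 515 days.

515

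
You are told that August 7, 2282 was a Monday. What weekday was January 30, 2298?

Sunday

From August 7, 2282 to August 7, 2297: 15 years, of which 4 contain a Feb 29 — 11×365 + 4×366 = 5479 days.
August 2297: 31 − 7 = 24 days remain.
Then September (30), October (31), November (30), December (31): 30 + 31 + 30 + 31 = 122 days.
January 1–30, 2298: 30 days.
Residual: 176 days.
Total: 5655 days.
5655 mod 7 = 6, so 6 days after Monday is Sunday.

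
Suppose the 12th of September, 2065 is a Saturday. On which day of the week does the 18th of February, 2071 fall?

September 12, 2065 → September 12, 2066: 365 days.
September 12, 2066 → September 12, 2067: 365 days.
September 12, 2067 → September 12, 2068: 366 days (2068 is a leap year).
September 12, 2068 → September 12, 2069: 365 days.
September 12, 2069 → September 12, 2070: 365 days.
September 2070: 30 − 12 = 18 days remain.
Then October (31), November (30), December (31), January (31): 31 + 30 + 31 + 31 = 123 days.
February 1–18, 2071: 18 days (2071 is not a leap year).
Residual: 159 days.
Total: 1985 days.
1985 mod 7 = 4, so 4 days after Saturday is Wednesday.

Wednesday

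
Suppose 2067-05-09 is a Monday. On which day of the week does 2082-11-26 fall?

Thursday

Day-of-year of May 9, 2067: 129.
Day-of-year of November 26, 2082: 330.
2067 has 365 days, so 365 − 129 = 236 days remain in 2067.
Full years 2068–2081: 10 common + 4 leap = 10×365 + 4×366 = 5114 days.
Total: 236 + 5114 + 330 = 5680 days.
5680 mod 7 = 3, so 3 days after Monday is Thursday.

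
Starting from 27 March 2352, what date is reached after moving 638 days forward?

25 December 2353

Count 638 days after March 27, 2352:
Day-of-year of March 27, 2352: 87.
Day-of-year of December 25, 2353: 359.
2352 has 366 days, so 366 − 87 = 279 days remain in 2352.
Total: 279 + 359 = 638 days.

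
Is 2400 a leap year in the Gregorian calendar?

Yes

2400 is a leap year (divisible by 400).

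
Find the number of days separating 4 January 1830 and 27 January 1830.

23

Within January 1830: 27 − 4 = 23 days.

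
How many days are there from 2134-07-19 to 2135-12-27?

July 2134: 31 − 19 = 12 days remain.
Then 16 full months totalling 487 days.
December 1–27, 2135: 27 days.
Total: 12 + 487 + 27 = 526 days.

526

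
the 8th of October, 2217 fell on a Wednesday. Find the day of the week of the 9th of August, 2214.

Count forward from the earlier date (August 9, 2214) to the later (October 8, 2217):
Day-of-year of August 9, 2214: 221.
Day-of-year of October 8, 2217: 281.
2214 has 365 days, so 365 − 221 = 144 days remain in 2214.
Full years: 2215: 365; 2216: 366. Sum = 731.
Total: 144 + 731 + 281 = 1156 days.
1156 mod 7 = 1, so 1 day before Wednesday is Tuesday.

Tuesday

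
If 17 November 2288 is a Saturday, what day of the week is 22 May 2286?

Count forward from the earlier date (May 22, 2286) to the later (November 17, 2288):
May 22, 2286 → May 22, 2287: 365 days.
May 22, 2287 → May 22, 2288: 366 days (2288 is a leap year).
May 2288: 31 − 22 = 9 days remain.
Then June (30), July (31), August (31), September (30), October (31): 30 + 31 + 31 + 30 + 31 = 153 days.
November 1–17, 2288: 17 days.
Residual: 179 days.
Total: 910 days.
910 is a multiple of 7, so 22 May 2286 falls on the same weekday: Saturday.

Saturday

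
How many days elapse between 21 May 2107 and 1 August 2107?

72

May 2107: 31 − 21 = 10 days remain.
Then June (30), July (31): 30 + 31 = 61 days.
August 1, 2107: 1 day.
Total: 10 + 61 + 1 = 72 days.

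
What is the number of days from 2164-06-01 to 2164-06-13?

Within June 2164: 13 − 1 = 12 days.

12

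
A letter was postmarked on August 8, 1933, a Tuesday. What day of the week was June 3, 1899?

Saturday

Count forward from the earlier date (June 3, 1899) to the later (August 8, 1933):
Day-of-year of June 3, 1899: 154.
Day-of-year of August 8, 1933: 220.
1899 has 365 days, so 365 − 154 = 211 days remain in 1899.
Full years 1900–1932: 25 common + 8 leap = 25×365 + 8×366 = 12053 days.
Total: 211 + 12053 + 220 = 12484 days.
12484 mod 7 = 3, so 3 days before Tuesday is Saturday.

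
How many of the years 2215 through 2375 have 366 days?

39

Years divisible by 4: 2216, 2220, …, 2372 — 40 in all.
Of these, 2300 is divisible by 100 but not 400, so not leap.
Leap years: 40 − 1 = 39.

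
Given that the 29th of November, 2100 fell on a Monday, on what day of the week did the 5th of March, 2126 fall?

Tuesday

Day-of-year of November 29, 2100: 333.
Day-of-year of March 5, 2126: 64.
2100 has 365 days, so 365 − 333 = 32 days remain in 2100.
Full years 2101–2125: 19 common + 6 leap = 19×365 + 6×366 = 9131 days.
Total: 32 + 9131 + 64 = 9227 days.
9227 mod 7 = 1, so 1 day after Monday is Tuesday.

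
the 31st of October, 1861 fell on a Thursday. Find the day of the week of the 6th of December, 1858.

Count forward from the earlier date (December 6, 1858) to the later (October 31, 1861):
Day-of-year of December 6, 1858: 340.
Day-of-year of October 31, 1861: 304.
1858 has 365 days, so 365 − 340 = 25 days remain in 1858.
Full years: 1859: 365; 1860: 366. Sum = 731.
Total: 25 + 731 + 304 = 1060 days.
1060 mod 7 = 3, so 3 days before Thursday is Monday.

Monday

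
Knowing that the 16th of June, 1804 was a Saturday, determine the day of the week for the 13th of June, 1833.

Thursday

Day-of-year of June 16, 1804: 168.
Day-of-year of June 13, 1833: 164.
1804 has 366 days, so 366 − 168 = 198 days remain in 1804.
Full years 1805–1832: 21 common + 7 leap = 21×365 + 7×366 = 10227 days.
Total: 198 + 10227 + 164 = 10589 days.
10589 mod 7 = 5, so 5 days after Saturday is Thursday.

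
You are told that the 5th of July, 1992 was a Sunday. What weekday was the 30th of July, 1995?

July 5, 1992 → July 5, 1993: 365 days.
July 5, 1993 → July 5, 1994: 365 days.
July 5, 1994 → July 5, 1995: 365 days.
Within July 1995: 30 − 5 = 25 days.
Total: 1120 days.
1120 is a multiple of 7, so the 30th of July, 1995 falls on the same weekday: Sunday.

Sunday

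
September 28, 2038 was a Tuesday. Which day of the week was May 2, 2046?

Day-of-year of September 28, 2038: 271.
Day-of-year of May 2, 2046: 122.
2038 has 365 days, so 365 − 271 = 94 days remain in 2038.
Full years 2039–2045: 5 common + 2 leap = 5×365 + 2×366 = 2557 days.
Total: 94 + 2557 + 122 = 2773 days.
2773 mod 7 = 1, so 1 day after Tuesday is Wednesday.

Wednesday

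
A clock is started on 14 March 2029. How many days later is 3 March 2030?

354

March 2029: 31 − 14 = 17 days remain.
Then 11 full months totalling 334 days.
March 1–3, 2030: 3 days.
Total: 17 + 334 + 3 = 354 days.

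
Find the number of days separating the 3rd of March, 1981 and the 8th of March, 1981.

5

Within March 1981: 8 − 3 = 5 days.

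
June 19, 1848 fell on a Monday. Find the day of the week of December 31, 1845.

Wednesday

Count forward from the earlier date (December 31, 1845) to the later (June 19, 1848):
Day-of-year of December 31, 1845: 365.
Day-of-year of June 19, 1848: 171.
1845 has 365 days, so 365 − 365 = 0 days remain in 1845.
Full years: 1846: 365; 1847: 365. Sum = 730.
Total: 0 + 730 + 171 = 901 days.
901 mod 7 = 5, so 5 days before Monday is Wednesday.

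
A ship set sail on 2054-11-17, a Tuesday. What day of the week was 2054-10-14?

Wednesday

Count forward from the earlier date (October 14, 2054) to the later (November 17, 2054):
October 2054: 31 − 14 = 17 days remain.
November 1–17, 2054: 17 days.
Total: 17 + 17 = 34 days.
34 mod 7 = 6, so 6 days before Tuesday is Wednesday.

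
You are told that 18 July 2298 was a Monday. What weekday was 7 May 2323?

Day-of-year of July 18, 2298: 199.
Day-of-year of May 7, 2323: 127.
2298 has 365 days, so 365 − 199 = 166 days remain in 2298.
Full years 2299–2322: 19 common + 5 leap = 19×365 + 5×366 = 8765 days.
Total: 166 + 8765 + 127 = 9058 days.
9058 is a multiple of 7, so 7 May 2323 falls on the same weekday: Monday.

Monday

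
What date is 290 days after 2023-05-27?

2024-03-12

Count 290 days after May 27, 2023:
May 2023: 31 − 27 = 4 days remain.
Then 9 full months totalling 274 days.
March 1–12, 2024: 12 days.
Residual: 290 days.
Total: 290 days.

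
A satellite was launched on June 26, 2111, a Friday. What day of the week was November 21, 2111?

June 2111: 30 − 26 = 4 days remain.
Then July (31), August (31), September (30), October (31): 31 + 31 + 30 + 31 = 123 days.
November 1–21, 2111: 21 days.
Total: 4 + 123 + 21 = 148 days.
148 mod 7 = 1, so 1 day after Friday is Saturday.

Saturday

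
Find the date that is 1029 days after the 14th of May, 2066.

the 8th of March, 2069

Count 1029 days after May 14, 2066:
Day-of-year of May 14, 2066: 134.
Day-of-year of March 8, 2069: 67.
2066 has 365 days, so 365 − 134 = 231 days remain in 2066.
Full years: 2067: 365; 2068: 366. Sum = 731.
Total: 231 + 731 + 67 = 1029 days.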